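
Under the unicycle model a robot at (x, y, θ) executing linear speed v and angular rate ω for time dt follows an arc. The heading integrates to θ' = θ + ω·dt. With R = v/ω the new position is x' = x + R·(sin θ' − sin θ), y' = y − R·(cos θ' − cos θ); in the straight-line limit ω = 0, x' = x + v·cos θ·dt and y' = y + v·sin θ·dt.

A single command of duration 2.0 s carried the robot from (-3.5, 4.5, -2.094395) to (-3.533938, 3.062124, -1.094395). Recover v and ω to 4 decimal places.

Δθ = -1.094395 − -2.094395 = 1.000000
ω = Δθ/dt = 1.000000/2.0 = 0.5000
R = −Δy/(cos θ' − cos θ) = 1.5000
v = R·ω = 1.5000·0.5000 = 0.7500

v = 0.7500, ω = 0.5000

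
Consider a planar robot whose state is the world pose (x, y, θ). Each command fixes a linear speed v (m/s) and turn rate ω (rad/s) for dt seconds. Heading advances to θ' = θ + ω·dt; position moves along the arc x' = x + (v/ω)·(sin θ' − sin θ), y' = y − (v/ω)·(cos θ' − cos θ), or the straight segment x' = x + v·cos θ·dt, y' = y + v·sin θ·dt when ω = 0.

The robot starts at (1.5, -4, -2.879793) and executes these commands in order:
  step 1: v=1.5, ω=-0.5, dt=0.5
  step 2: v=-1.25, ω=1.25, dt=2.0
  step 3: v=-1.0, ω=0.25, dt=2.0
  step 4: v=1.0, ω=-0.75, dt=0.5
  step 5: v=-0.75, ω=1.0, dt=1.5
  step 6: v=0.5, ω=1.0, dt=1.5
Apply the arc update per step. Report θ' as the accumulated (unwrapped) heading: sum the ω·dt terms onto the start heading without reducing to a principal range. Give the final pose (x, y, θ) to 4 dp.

step 1: θ'=-3.1298 (R=-3.0000) → pose (0.7589, -4.1020, -3.1298)
step 2: θ'=-0.6298 (R=-1.0000) → pose (1.3361, -2.2939, -0.6298)
step 3: θ'=-0.1298 (R=-4.0000) → pose (-0.5021, -1.5602, -0.1298)
step 4: θ'=-0.5048 (R=-1.3333) → pose (-0.0298, -1.7153, -0.5048)
step 5: θ'=0.9952 (R=-0.7500) → pose (-1.0217, -1.9635, 0.9952)
step 6: θ'=2.4952 (R=0.5000) → pose (-1.1400, -1.2922, 2.4952)

(-1.1400, -1.2922, 2.4952)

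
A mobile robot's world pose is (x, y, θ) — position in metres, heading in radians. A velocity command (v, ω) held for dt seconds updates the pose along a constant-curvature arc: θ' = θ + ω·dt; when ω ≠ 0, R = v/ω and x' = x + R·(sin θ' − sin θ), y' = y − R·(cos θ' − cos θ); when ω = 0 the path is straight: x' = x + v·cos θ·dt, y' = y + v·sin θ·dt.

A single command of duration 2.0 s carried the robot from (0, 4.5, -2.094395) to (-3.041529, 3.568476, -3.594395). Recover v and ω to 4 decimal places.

v = 1.7500, ω = -0.7500

Δθ = -3.594395 − -2.094395 = -1.500000
ω = Δθ/dt = -1.500000/2.0 = -0.7500
R = Δx/(sin θ' − sin θ) = -2.3333
v = R·ω = -2.3333·-0.7500 = 1.7500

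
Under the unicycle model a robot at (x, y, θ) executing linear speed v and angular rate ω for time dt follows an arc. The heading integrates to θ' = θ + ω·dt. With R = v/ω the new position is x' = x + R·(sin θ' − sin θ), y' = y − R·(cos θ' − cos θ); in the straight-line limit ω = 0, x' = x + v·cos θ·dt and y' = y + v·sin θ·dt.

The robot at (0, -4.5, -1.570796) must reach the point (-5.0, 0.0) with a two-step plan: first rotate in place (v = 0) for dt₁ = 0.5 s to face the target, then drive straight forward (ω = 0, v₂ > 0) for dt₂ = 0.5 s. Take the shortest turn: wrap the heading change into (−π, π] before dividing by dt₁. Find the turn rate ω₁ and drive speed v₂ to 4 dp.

ω₁ = -4.6072, v₂ = 13.4536

heading to target = atan2(0−-4.5, -5−0) = 2.4088
Δθ = wrap(2.4088 − -1.5708) = -2.3036; ω₁ = Δθ/dt₁ = -4.6072
distance = √((-5−0)² + (0−-4.5)²) = 6.7268; v₂ = distance/dt₂ = 13.4536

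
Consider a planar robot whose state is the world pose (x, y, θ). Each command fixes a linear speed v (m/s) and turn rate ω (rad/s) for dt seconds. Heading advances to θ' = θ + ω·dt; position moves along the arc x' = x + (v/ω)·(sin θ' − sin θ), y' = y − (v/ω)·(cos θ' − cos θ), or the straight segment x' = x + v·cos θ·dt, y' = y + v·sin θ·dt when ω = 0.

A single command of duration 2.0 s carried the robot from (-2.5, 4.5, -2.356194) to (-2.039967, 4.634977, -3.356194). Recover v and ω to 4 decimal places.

v = -0.2500, ω = -0.5000

Δθ = -3.356194 − -2.356194 = -1.000000
ω = Δθ/dt = -1.000000/2.0 = -0.5000
R = Δx/(sin θ' − sin θ) = 0.5000
v = R·ω = 0.5000·-0.5000 = -0.2500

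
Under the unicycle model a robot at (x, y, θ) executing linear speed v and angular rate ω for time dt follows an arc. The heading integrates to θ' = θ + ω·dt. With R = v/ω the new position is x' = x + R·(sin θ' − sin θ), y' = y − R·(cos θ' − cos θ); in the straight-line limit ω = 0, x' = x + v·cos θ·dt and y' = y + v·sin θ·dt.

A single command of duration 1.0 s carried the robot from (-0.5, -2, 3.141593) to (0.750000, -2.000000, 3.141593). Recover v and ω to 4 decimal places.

v = -1.2500, ω = 0.0000

Δθ = 3.141593 − 3.141593 = 0.000000
ω = Δθ/dt = 0.000000/1.0 = 0.0000
ω = 0 → v = (Δx·cos θ + Δy·sin θ)/dt = -1.2500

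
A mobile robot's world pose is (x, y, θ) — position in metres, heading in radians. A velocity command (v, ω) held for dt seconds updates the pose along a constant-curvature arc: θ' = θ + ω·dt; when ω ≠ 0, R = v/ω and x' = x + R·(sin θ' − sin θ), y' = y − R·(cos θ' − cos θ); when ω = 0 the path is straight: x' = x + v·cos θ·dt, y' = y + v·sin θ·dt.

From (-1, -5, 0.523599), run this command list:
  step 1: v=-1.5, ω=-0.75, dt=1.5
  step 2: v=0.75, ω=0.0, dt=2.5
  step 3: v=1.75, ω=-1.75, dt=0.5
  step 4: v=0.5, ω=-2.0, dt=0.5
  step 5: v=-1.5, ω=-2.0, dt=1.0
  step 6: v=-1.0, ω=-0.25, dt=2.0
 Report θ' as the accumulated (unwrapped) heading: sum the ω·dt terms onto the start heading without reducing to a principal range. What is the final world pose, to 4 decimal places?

step 1: θ'=-0.6014 (R=2.0000) → pose (-3.1316, -4.9170, -0.6014)
step 2: θ'=-0.6014 (straight) → pose (-1.5856, -5.9779, -0.6014)
step 3: θ'=-1.4764 (R=-1.0000) → pose (-1.1558, -6.7082, -1.4764)
step 4: θ'=-2.4764 (R=-0.2500) → pose (-1.2504, -6.9285, -2.4764)
step 5: θ'=-4.4764 (R=0.7500) → pose (-0.0583, -7.3432, -4.4764)
step 6: θ'=-4.9764 (R=4.0000) → pose (-0.0860, -9.3222, -4.9764)

(-0.0860, -9.3222, -4.9764)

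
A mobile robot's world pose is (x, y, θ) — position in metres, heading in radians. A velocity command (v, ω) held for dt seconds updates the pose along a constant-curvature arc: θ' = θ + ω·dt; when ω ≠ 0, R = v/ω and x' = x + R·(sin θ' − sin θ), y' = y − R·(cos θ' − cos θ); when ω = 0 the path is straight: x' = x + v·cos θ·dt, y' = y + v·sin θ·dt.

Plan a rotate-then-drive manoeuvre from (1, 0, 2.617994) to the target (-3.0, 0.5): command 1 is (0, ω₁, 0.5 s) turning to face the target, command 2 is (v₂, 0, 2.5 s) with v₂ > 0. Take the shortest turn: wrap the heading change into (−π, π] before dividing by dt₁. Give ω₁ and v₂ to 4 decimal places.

ω₁ = 0.7985, v₂ = 1.6125

heading to target = atan2(0.5−0, -3−1) = 3.0172
Δθ = wrap(3.0172 − 2.6180) = 0.3992; ω₁ = Δθ/dt₁ = 0.7985
distance = √((-3−1)² + (0.5−0)²) = 4.0311; v₂ = distance/dt₂ = 1.6125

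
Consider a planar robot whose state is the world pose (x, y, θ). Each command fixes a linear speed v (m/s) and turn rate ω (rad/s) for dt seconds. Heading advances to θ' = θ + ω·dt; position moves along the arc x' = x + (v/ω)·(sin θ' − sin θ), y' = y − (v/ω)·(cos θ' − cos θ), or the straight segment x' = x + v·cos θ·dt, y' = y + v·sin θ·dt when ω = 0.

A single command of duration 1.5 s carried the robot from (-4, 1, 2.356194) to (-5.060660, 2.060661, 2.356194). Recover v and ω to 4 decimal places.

Δθ = 2.356194 − 2.356194 = 0.000000
ω = Δθ/dt = 0.000000/1.5 = 0.0000
ω = 0 → v = (Δx·cos θ + Δy·sin θ)/dt = 1.0000

v = 1.0000, ω = 0.0000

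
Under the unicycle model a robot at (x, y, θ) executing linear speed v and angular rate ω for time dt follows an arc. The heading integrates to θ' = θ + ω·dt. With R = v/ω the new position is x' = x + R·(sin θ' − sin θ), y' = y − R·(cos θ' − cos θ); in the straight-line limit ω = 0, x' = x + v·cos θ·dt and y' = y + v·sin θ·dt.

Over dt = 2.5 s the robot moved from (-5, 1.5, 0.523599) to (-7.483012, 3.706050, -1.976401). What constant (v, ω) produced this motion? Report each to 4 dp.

Δθ = -1.976401 − 0.523599 = -2.500000
ω = Δθ/dt = -2.500000/2.5 = -1.0000
R = Δx/(sin θ' − sin θ) = 1.7500
v = R·ω = 1.7500·-1.0000 = -1.7500

v = -1.7500, ω = -1.0000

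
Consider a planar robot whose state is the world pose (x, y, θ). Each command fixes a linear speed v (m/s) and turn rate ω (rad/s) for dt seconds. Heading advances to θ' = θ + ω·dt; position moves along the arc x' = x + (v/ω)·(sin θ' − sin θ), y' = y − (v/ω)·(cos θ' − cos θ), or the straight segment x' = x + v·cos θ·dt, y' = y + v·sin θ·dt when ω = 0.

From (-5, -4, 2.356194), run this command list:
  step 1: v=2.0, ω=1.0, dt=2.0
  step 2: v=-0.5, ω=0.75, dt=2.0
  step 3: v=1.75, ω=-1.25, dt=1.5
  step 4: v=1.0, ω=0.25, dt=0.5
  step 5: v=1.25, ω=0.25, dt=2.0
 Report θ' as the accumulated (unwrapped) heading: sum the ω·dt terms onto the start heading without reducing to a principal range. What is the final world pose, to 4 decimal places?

(-9.3476, -8.7975, 4.6062)

step 1: θ'=4.3562 (R=2.0000) → pose (-8.2887, -4.7168, 4.3562)
step 2: θ'=5.8562 (R=-0.6667) → pose (-8.6374, -3.8775, 5.8562)
step 3: θ'=3.9812 (R=-1.4000) → pose (-8.1751, -6.0867, 3.9812)
step 4: θ'=4.1062 (R=4.0000) → pose (-8.4848, -6.4787, 4.1062)
step 5: θ'=4.6062 (R=5.0000) → pose (-9.3476, -8.7975, 4.6062)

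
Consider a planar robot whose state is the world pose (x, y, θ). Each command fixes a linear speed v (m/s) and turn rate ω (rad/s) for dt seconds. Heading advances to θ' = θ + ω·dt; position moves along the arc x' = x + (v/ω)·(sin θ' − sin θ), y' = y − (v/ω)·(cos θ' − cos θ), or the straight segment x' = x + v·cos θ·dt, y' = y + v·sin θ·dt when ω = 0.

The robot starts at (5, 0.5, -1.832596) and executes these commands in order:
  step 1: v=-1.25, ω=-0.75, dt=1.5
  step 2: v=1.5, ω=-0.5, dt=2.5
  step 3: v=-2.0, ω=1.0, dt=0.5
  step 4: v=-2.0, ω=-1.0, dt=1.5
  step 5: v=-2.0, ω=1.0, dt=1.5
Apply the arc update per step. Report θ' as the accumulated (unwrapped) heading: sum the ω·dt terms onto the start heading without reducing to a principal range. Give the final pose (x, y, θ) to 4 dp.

(5.1827, -2.7923, -3.7076)

step 1: θ'=-2.9576 (R=1.6667) → pose (6.3049, 1.7072, -2.9576)
step 2: θ'=-4.2076 (R=-3.0000) → pose (3.1302, 3.2057, -4.2076)
step 3: θ'=-3.7076 (R=-2.0000) → pose (3.8083, 2.4848, -3.7076)
step 4: θ'=-5.2076 (R=2.0000) → pose (4.4955, -0.1537, -5.2076)
step 5: θ'=-3.7076 (R=-2.0000) → pose (5.1827, -2.7923, -3.7076)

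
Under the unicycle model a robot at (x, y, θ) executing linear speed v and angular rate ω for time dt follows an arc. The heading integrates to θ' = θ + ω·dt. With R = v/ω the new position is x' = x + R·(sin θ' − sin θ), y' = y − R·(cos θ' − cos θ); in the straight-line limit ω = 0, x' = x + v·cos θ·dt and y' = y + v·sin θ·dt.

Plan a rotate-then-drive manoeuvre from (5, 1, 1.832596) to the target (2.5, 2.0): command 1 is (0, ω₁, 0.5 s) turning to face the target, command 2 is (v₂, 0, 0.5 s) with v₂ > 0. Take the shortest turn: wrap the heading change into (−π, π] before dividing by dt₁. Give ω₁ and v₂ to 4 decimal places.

ω₁ = 1.8570, v₂ = 5.3852

heading to target = atan2(2−1, 2.5−5) = 2.7611
Δθ = wrap(2.7611 − 1.8326) = 0.9285; ω₁ = Δθ/dt₁ = 1.8570
distance = √((2.5−5)² + (2−1)²) = 2.6926; v₂ = distance/dt₂ = 5.3852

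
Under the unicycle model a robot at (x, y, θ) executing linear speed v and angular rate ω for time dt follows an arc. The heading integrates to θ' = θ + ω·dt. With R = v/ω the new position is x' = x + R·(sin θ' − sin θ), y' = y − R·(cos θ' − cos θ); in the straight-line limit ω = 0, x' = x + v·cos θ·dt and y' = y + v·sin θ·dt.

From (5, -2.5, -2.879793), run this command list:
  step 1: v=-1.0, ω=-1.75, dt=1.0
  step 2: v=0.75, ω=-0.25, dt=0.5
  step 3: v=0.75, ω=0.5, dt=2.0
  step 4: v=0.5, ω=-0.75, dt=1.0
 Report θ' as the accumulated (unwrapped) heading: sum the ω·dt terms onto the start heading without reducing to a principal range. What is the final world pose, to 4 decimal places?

step 1: θ'=-4.6298 (R=0.5714) → pose (5.7174, -3.0048, -4.6298)
step 2: θ'=-4.7548 (R=-3.0000) → pose (5.7098, -2.6301, -4.7548)
step 3: θ'=-3.7548 (R=1.5000) → pose (5.0744, -1.3398, -3.7548)
step 4: θ'=-4.5048 (R=-0.6667) → pose (4.8057, -0.9320, -4.5048)

(4.8057, -0.9320, -4.5048)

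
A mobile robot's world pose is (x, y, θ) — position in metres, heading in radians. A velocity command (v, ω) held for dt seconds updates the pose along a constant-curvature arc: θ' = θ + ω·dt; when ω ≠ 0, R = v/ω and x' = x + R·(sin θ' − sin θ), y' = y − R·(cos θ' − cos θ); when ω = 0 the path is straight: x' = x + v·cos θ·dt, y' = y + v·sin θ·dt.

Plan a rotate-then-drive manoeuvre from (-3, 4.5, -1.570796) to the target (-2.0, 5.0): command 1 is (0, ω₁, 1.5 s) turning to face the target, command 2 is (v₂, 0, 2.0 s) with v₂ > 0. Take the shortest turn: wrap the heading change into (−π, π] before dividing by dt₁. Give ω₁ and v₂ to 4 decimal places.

ω₁ = 1.3563, v₂ = 0.5590

heading to target = atan2(5−4.5, -2−-3) = 0.4636
Δθ = wrap(0.4636 − -1.5708) = 2.0344; ω₁ = Δθ/dt₁ = 1.3563
distance = √((-2−-3)² + (5−4.5)²) = 1.1180; v₂ = distance/dt₂ = 0.5590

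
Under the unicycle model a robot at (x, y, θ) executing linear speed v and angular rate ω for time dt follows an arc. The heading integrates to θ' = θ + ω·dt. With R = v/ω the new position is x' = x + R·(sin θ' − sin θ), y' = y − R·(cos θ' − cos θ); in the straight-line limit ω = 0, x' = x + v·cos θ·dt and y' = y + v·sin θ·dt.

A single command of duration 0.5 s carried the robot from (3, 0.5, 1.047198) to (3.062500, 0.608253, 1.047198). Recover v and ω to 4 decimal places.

Δθ = 1.047198 − 1.047198 = 0.000000
ω = Δθ/dt = 0.000000/0.5 = 0.0000
ω = 0 → v = (Δx·cos θ + Δy·sin θ)/dt = 0.2500

v = 0.2500, ω = 0.0000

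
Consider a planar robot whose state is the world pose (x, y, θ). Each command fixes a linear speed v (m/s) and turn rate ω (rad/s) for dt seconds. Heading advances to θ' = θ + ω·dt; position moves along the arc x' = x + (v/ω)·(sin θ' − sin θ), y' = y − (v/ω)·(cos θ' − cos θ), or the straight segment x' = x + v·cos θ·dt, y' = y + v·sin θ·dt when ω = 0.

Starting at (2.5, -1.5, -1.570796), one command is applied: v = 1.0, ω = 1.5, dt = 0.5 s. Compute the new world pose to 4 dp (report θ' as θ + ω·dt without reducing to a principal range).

θ' = -1.5708 + 1.5·0.5 = -0.8208
R = v/ω = 1.0/1.5 = 0.6667
x' = 2.5 + 0.6667·(sin -0.8208 − sin -1.5708) = 2.6789
y' = -1.5 − 0.6667·(cos -0.8208 − cos -1.5708) = -1.9544

(2.6789, -1.9544, -0.8208)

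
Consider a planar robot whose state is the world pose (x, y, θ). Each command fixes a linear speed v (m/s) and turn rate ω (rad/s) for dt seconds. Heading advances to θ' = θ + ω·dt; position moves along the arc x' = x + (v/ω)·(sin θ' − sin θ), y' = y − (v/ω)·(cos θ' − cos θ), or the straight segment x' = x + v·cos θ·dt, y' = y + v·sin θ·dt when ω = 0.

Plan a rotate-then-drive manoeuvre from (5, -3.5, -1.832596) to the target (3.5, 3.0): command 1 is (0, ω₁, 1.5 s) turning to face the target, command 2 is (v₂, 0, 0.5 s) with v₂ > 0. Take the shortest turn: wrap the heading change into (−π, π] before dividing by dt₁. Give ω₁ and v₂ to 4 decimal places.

ω₁ = -1.7687, v₂ = 13.3417

heading to target = atan2(3−-3.5, 3.5−5) = 1.7976
Δθ = wrap(1.7976 − -1.8326) = -2.6530; ω₁ = Δθ/dt₁ = -1.7687
distance = √((3.5−5)² + (3−-3.5)²) = 6.6708; v₂ = distance/dt₂ = 13.3417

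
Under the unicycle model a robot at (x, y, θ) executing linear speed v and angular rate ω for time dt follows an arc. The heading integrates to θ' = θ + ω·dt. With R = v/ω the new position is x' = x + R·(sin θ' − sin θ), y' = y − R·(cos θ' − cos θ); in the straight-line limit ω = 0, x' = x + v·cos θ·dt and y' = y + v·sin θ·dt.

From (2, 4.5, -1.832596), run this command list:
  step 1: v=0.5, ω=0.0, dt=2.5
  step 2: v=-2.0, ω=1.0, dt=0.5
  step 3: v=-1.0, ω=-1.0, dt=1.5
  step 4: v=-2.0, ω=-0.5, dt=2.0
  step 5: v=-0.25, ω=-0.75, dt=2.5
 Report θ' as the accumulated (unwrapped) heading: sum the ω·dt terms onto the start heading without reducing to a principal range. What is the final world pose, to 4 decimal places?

(6.0905, 4.2061, -5.7076)

step 1: θ'=-1.8326 (straight) → pose (1.6765, 3.2926, -1.8326)
step 2: θ'=-1.3326 (R=-2.0000) → pose (1.6882, 4.2821, -1.3326)
step 3: θ'=-2.8326 (R=1.0000) → pose (2.3558, 5.4707, -2.8326)
step 4: θ'=-3.8326 (R=4.0000) → pose (6.1215, 4.7426, -3.8326)
step 5: θ'=-5.7076 (R=0.3333) → pose (6.0905, 4.2061, -5.7076)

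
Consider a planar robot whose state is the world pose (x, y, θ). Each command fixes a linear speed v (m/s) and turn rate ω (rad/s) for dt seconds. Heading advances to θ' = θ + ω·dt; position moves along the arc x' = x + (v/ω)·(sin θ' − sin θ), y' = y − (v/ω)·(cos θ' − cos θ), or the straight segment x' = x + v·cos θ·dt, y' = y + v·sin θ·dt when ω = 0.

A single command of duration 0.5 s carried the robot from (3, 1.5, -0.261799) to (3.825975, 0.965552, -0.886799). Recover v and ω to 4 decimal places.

v = 2.0000, ω = -1.2500

Δθ = -0.886799 − -0.261799 = -0.625000
ω = Δθ/dt = -0.625000/0.5 = -1.2500
R = Δx/(sin θ' − sin θ) = -1.6000
v = R·ω = -1.6000·-1.2500 = 2.0000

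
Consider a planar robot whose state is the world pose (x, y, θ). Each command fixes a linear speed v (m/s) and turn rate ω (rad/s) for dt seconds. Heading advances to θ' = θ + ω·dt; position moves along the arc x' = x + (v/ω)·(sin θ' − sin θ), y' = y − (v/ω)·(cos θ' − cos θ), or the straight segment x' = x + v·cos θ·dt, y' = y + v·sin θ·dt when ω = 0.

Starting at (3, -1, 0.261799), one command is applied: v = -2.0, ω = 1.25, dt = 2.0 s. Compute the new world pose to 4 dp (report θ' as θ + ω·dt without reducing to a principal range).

θ' = 0.2618 + 1.25·2.0 = 2.7618
R = v/ω = -2.0/1.25 = -1.6000
x' = 3 + -1.6000·(sin 2.7618 − sin 0.2618) = 2.8209
y' = -1 − -1.6000·(cos 2.7618 − cos 0.2618) = -4.0315

(2.8209, -4.0315, 2.7618)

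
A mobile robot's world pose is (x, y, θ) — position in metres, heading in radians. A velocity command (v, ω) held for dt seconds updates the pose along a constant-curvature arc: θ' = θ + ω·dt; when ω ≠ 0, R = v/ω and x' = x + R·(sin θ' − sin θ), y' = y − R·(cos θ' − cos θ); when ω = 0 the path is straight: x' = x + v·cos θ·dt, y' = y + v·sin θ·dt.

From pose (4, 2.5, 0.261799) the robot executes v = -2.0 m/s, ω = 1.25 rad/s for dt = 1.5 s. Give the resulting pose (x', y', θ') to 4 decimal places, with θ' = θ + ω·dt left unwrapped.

θ' = 0.2618 + 1.25·1.5 = 2.1368
R = v/ω = -2.0/1.25 = -1.6000
x' = 4 + -1.6000·(sin 2.1368 − sin 0.2618) = 3.0636
y' = 2.5 − -1.6000·(cos 2.1368 − cos 0.2618) = 0.0965

(3.0636, 0.0965, 2.1368)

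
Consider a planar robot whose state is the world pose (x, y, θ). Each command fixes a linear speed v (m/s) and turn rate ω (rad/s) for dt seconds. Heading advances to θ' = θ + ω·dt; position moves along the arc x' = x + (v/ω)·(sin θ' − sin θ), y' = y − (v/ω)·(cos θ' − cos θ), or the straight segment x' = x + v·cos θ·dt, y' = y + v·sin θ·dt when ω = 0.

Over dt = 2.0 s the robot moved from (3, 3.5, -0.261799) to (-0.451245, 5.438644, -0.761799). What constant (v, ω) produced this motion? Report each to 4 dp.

Δθ = -0.761799 − -0.261799 = -0.500000
ω = Δθ/dt = -0.500000/2.0 = -0.2500
R = Δx/(sin θ' − sin θ) = 8.0000
v = R·ω = 8.0000·-0.2500 = -2.0000

v = -2.0000, ω = -0.2500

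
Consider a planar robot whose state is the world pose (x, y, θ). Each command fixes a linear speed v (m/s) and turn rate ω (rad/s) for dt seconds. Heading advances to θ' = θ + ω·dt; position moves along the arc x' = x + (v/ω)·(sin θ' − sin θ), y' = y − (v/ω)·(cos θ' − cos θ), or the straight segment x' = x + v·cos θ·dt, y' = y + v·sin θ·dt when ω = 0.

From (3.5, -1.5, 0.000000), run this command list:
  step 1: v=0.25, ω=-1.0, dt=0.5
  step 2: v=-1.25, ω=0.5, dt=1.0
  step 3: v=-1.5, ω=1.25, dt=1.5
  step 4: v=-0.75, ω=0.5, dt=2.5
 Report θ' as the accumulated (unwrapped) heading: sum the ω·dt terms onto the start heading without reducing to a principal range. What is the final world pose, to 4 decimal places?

(2.6826, -3.8345, 3.1250)

step 1: θ'=-0.5000 (R=-0.2500) → pose (3.6199, -1.5306, -0.5000)
step 2: θ'=0.0000 (R=-2.5000) → pose (2.4213, -1.2246, 0.0000)
step 3: θ'=1.8750 (R=-1.2000) → pose (1.2764, -2.7840, 1.8750)
step 4: θ'=3.1250 (R=-1.5000) → pose (2.6826, -3.8345, 3.1250)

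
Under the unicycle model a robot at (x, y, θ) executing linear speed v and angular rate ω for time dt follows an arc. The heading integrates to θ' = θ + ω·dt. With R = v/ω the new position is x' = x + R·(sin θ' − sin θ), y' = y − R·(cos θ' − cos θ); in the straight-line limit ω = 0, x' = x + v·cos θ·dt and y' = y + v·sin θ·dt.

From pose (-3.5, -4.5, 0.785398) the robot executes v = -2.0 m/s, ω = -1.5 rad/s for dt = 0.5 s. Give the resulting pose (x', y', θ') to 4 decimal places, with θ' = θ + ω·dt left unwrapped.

(-4.3956, -4.8897, 0.0354)

θ' = 0.7854 + -1.5·0.5 = 0.0354
R = v/ω = -2.0/-1.5 = 1.3333
x' = -3.5 + 1.3333·(sin 0.0354 − sin 0.7854) = -4.3956
y' = -4.5 − 1.3333·(cos 0.0354 − cos 0.7854) = -4.8897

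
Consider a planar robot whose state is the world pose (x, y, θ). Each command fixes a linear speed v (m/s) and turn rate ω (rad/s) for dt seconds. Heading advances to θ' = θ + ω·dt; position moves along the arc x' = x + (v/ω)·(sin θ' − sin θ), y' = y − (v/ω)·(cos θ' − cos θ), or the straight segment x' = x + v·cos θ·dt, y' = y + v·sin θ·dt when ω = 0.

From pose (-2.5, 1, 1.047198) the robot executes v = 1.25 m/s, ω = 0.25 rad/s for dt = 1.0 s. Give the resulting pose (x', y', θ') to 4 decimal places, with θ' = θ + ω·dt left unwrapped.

θ' = 1.0472 + 0.25·1.0 = 1.2972
R = v/ω = 1.25/0.25 = 5.0000
x' = -2.5 + 5.0000·(sin 1.2972 − sin 1.0472) = -2.0161
y' = 1 − 5.0000·(cos 1.2972 − cos 1.0472) = 2.1490

(-2.0161, 2.1490, 1.2972)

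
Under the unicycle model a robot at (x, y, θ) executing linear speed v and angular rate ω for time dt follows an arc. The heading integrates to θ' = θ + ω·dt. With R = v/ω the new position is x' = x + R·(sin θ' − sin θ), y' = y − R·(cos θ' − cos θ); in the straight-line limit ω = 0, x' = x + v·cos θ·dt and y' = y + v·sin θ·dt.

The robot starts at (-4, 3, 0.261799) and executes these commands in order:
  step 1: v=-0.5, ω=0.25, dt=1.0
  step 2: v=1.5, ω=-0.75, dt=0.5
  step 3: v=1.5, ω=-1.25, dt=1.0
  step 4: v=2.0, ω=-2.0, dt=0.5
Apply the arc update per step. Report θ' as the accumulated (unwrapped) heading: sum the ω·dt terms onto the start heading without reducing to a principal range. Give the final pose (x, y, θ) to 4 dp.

(-2.5556, 1.4328, -2.1132)

step 1: θ'=0.5118 (R=-2.0000) → pose (-4.4619, 2.8119, 0.5118)
step 2: θ'=0.1368 (R=-2.0000) → pose (-3.7551, 3.0495, 0.1368)
step 3: θ'=-1.1132 (R=-1.2000) → pose (-2.5149, 2.3908, -1.1132)
step 4: θ'=-2.1132 (R=-1.0000) → pose (-2.5556, 1.4328, -2.1132)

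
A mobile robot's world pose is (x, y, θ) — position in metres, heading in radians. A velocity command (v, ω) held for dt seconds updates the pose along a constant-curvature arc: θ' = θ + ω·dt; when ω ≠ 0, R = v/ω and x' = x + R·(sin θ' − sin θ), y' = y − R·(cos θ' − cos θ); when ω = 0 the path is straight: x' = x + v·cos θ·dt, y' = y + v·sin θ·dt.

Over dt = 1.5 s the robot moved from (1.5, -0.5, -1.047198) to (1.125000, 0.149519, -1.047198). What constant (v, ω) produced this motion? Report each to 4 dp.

Δθ = -1.047198 − -1.047198 = 0.000000
ω = Δθ/dt = 0.000000/1.5 = 0.0000
ω = 0 → v = (Δx·cos θ + Δy·sin θ)/dt = -0.5000

v = -0.5000, ω = 0.0000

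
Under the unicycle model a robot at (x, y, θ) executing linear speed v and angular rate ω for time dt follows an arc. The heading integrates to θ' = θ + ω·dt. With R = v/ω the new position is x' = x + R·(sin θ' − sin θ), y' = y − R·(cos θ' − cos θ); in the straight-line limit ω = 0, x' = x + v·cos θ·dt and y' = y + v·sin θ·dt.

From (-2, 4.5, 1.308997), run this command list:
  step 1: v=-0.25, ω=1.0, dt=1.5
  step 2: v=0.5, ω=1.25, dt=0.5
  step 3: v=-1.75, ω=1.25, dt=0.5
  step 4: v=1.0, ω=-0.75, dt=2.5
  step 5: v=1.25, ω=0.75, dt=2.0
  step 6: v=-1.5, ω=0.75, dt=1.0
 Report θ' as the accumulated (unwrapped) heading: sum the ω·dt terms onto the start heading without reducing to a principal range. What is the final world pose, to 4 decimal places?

step 1: θ'=2.8090 (R=-0.2500) → pose (-1.8401, 4.1990, 2.8090)
step 2: θ'=3.4340 (R=0.4000) → pose (-2.0860, 4.2039, 3.4340)
step 3: θ'=4.0590 (R=-1.4000) → pose (-1.3780, 4.6935, 4.0590)
step 4: θ'=2.1840 (R=-1.3333) → pose (-3.5271, 4.7367, 2.1840)
step 5: θ'=3.6840 (R=1.6667) → pose (-5.7504, 5.2050, 3.6840)
step 6: θ'=4.4340 (R=-2.0000) → pose (-4.8598, 6.3683, 4.4340)

(-4.8598, 6.3683, 4.4340)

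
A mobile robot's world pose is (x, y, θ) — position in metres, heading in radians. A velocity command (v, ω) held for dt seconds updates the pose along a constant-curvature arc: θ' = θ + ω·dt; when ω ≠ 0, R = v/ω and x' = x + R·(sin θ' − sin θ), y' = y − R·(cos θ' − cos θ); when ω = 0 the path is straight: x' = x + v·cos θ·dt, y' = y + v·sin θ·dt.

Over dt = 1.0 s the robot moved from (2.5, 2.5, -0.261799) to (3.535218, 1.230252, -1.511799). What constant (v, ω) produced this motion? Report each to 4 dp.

Δθ = -1.511799 − -0.261799 = -1.250000
ω = Δθ/dt = -1.250000/1.0 = -1.2500
R = −Δy/(cos θ' − cos θ) = -1.4000
v = R·ω = -1.4000·-1.2500 = 1.7500

v = 1.7500, ω = -1.2500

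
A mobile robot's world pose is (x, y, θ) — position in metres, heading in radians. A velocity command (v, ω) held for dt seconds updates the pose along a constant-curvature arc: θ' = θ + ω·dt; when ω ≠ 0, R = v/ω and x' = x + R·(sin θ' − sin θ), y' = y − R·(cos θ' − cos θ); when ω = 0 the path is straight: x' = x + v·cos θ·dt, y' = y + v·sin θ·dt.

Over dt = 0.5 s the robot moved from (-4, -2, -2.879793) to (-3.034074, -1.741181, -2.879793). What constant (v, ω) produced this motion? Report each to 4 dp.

v = -2.0000, ω = 0.0000

Δθ = -2.879793 − -2.879793 = 0.000000
ω = Δθ/dt = 0.000000/0.5 = 0.0000
ω = 0 → v = (Δx·cos θ + Δy·sin θ)/dt = -2.0000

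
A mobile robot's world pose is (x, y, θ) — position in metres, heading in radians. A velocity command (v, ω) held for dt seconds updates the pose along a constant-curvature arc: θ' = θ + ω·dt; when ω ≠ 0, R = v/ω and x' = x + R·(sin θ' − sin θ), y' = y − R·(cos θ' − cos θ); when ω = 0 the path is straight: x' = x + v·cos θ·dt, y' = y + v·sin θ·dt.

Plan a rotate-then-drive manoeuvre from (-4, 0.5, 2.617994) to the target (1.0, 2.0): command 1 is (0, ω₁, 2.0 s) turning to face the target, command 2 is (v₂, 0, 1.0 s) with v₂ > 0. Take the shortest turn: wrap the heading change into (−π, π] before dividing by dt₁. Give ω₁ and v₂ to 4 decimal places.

heading to target = atan2(2−0.5, 1−-4) = 0.2915
Δθ = wrap(0.2915 − 2.6180) = -2.3265; ω₁ = Δθ/dt₁ = -1.1633
distance = √((1−-4)² + (2−0.5)²) = 5.2202; v₂ = distance/dt₂ = 5.2202

ω₁ = -1.1633, v₂ = 5.2202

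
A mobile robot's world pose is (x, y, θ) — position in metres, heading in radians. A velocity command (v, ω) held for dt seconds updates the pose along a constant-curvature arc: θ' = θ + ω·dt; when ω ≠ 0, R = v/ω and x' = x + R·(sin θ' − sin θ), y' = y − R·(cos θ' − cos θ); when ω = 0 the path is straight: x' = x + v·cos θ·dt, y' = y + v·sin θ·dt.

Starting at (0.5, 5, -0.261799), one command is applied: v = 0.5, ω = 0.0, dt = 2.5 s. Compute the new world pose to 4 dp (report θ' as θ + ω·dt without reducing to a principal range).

θ' = -0.2618 + 0.0·2.5 = -0.2618
ω = 0 → straight: x' = 0.5 + 0.5·cos(-0.2618)·2.5 = 1.7074
y' = 5 + 0.5·sin(-0.2618)·2.5 = 4.6765

(1.7074, 4.6765, -0.2618)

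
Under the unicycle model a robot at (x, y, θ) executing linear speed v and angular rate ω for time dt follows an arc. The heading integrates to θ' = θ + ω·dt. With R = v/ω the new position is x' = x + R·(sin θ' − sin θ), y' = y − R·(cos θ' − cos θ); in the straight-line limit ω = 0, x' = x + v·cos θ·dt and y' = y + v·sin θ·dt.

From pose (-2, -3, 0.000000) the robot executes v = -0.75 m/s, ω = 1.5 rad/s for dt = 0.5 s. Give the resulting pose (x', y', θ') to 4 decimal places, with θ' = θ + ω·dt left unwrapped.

θ' = 0.0000 + 1.5·0.5 = 0.7500
R = v/ω = -0.75/1.5 = -0.5000
x' = -2 + -0.5000·(sin 0.7500 − sin 0.0000) = -2.3408
y' = -3 − -0.5000·(cos 0.7500 − cos 0.0000) = -3.1342

(-2.3408, -3.1342, 0.7500)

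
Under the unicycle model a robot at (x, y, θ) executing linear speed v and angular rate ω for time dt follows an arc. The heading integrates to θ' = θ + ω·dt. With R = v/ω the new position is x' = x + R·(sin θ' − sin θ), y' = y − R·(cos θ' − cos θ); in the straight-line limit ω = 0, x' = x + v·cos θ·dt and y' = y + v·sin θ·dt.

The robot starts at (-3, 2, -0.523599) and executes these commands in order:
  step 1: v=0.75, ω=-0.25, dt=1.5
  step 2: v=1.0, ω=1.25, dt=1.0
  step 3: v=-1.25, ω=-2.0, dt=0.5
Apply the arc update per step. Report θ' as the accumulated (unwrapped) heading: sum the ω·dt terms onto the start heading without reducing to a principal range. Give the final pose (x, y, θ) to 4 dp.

step 1: θ'=-0.8986 (R=-3.0000) → pose (-2.1526, 1.2700, -0.8986)
step 2: θ'=0.3514 (R=0.8000) → pose (-1.2513, 1.0171, 0.3514)
step 3: θ'=-0.6486 (R=0.6250) → pose (-1.8440, 1.1058, -0.6486)

(-1.8440, 1.1058, -0.6486)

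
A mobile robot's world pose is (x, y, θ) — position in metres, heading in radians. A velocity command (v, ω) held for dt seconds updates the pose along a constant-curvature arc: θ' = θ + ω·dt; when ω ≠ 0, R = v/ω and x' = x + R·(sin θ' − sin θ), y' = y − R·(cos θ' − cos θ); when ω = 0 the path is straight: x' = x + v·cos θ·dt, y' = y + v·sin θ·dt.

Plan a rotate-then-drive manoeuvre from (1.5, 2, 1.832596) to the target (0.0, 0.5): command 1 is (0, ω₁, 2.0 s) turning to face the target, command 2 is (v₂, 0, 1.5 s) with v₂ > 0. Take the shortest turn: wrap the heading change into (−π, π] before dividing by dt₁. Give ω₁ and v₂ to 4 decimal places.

ω₁ = 1.0472, v₂ = 1.4142

heading to target = atan2(0.5−2, 0−1.5) = -2.3562
Δθ = wrap(-2.3562 − 1.8326) = 2.0944; ω₁ = Δθ/dt₁ = 1.0472
distance = √((0−1.5)² + (0.5−2)²) = 2.1213; v₂ = distance/dt₂ = 1.4142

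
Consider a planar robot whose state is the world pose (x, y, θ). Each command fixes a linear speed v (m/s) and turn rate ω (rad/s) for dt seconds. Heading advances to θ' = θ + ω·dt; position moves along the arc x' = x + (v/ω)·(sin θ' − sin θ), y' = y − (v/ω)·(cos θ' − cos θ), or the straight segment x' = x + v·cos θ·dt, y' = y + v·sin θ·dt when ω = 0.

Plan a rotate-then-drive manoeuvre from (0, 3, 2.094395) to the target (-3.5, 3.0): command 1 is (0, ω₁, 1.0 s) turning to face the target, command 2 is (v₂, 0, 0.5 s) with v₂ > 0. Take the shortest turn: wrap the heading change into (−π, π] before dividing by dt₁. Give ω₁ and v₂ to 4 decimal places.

ω₁ = 1.0472, v₂ = 7.0000

heading to target = atan2(3−3, -3.5−0) = 3.1416
Δθ = wrap(3.1416 − 2.0944) = 1.0472; ω₁ = Δθ/dt₁ = 1.0472
distance = √((-3.5−0)² + (3−3)²) = 3.5000; v₂ = distance/dt₂ = 7.0000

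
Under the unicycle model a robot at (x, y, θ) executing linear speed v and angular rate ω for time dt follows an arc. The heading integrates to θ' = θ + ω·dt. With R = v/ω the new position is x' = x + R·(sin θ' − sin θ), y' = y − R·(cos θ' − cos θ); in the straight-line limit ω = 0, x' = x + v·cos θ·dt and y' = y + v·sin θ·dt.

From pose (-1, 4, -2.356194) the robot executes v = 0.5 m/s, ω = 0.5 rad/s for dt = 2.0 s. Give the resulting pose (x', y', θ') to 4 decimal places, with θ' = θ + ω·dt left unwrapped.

(-1.2700, 3.0799, -1.3562)

θ' = -2.3562 + 0.5·2.0 = -1.3562
R = v/ω = 0.5/0.5 = 1.0000
x' = -1 + 1.0000·(sin -1.3562 − sin -2.3562) = -1.2700
y' = 4 − 1.0000·(cos -1.3562 − cos -2.3562) = 3.0799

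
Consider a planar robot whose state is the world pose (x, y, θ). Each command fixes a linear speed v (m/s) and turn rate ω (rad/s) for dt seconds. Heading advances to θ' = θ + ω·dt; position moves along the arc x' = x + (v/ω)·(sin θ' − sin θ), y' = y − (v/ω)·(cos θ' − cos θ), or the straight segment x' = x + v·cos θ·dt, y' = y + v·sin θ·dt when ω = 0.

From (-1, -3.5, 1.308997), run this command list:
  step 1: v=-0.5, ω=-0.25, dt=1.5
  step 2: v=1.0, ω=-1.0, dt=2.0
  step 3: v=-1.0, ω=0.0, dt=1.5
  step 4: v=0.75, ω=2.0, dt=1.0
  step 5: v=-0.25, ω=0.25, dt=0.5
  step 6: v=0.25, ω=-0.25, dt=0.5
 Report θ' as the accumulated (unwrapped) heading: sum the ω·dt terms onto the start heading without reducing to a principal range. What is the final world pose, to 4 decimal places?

step 1: θ'=0.9340 (R=2.0000) → pose (-1.3238, -4.1716, 0.9340)
step 2: θ'=-1.0660 (R=-1.0000) → pose (0.3554, -4.2826, -1.0660)
step 3: θ'=-1.0660 (straight) → pose (-0.3700, -2.9697, -1.0660)
step 4: θ'=0.9340 (R=0.3750) → pose (0.2597, -3.0113, 0.9340)
step 5: θ'=1.0590 (R=-1.0000) → pose (0.1919, -3.1162, 1.0590)
step 6: θ'=0.9340 (R=-1.0000) → pose (0.2597, -3.0113, 0.9340)

(0.2597, -3.0113, 0.9340)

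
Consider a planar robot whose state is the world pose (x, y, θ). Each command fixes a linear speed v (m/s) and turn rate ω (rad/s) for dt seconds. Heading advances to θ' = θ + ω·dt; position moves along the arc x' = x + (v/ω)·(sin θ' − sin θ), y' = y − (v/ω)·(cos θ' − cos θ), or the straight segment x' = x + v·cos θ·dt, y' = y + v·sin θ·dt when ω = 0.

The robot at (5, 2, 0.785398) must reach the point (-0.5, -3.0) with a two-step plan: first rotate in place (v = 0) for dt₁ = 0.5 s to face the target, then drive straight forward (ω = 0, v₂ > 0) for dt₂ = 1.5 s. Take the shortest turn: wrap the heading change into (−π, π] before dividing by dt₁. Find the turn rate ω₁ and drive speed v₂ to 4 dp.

ω₁ = 6.1880, v₂ = 4.9554

heading to target = atan2(-3−2, -0.5−5) = -2.4038
Δθ = wrap(-2.4038 − 0.7854) = 3.0940; ω₁ = Δθ/dt₁ = 6.1880
distance = √((-0.5−5)² + (-3−2)²) = 7.4330; v₂ = distance/dt₂ = 4.9554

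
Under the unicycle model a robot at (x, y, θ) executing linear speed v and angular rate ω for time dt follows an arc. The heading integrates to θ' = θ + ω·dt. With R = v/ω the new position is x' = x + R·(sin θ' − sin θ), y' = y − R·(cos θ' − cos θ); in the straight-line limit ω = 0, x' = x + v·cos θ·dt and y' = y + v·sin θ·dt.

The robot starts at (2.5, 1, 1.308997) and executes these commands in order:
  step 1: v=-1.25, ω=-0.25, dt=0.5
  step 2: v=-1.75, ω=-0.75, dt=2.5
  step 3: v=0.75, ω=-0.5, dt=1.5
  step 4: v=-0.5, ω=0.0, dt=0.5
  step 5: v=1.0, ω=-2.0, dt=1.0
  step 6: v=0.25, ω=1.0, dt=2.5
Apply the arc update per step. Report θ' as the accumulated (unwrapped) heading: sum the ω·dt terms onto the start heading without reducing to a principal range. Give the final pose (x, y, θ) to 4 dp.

(-1.7670, -2.1524, -0.9410)

step 1: θ'=1.1840 (R=5.0000) → pose (2.3010, 0.4080, 1.1840)
step 2: θ'=-0.6910 (R=2.3333) → pose (-1.3470, -0.5099, -0.6910)
step 3: θ'=-1.4410 (R=-1.5000) → pose (-0.8156, -1.4717, -1.4410)
step 4: θ'=-1.4410 (straight) → pose (-0.8480, -1.2238, -1.4410)
step 5: θ'=-3.4410 (R=-0.5000) → pose (-1.4912, -1.7663, -3.4410)
step 6: θ'=-0.9410 (R=0.2500) → pose (-1.7670, -2.1524, -0.9410)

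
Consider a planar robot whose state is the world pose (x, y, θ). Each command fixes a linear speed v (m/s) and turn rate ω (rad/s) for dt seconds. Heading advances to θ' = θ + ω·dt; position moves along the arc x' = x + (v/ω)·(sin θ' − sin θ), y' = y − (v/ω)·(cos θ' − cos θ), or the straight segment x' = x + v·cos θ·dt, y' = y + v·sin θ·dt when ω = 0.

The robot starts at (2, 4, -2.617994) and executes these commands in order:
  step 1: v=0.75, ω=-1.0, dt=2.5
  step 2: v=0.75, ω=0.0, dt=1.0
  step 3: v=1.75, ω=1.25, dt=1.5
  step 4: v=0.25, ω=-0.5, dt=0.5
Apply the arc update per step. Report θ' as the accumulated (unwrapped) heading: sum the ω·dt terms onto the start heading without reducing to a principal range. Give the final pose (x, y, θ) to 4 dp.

(-0.0344, 7.6078, -3.4930)

step 1: θ'=-5.1180 (R=-0.7500) → pose (0.9359, 4.9455, -5.1180)
step 2: θ'=-5.1180 (straight) → pose (1.2318, 5.6346, -5.1180)
step 3: θ'=-3.2430 (R=1.4000) → pose (0.0871, 7.5798, -3.2430)
step 4: θ'=-3.4930 (R=-0.5000) → pose (-0.0344, 7.6078, -3.4930)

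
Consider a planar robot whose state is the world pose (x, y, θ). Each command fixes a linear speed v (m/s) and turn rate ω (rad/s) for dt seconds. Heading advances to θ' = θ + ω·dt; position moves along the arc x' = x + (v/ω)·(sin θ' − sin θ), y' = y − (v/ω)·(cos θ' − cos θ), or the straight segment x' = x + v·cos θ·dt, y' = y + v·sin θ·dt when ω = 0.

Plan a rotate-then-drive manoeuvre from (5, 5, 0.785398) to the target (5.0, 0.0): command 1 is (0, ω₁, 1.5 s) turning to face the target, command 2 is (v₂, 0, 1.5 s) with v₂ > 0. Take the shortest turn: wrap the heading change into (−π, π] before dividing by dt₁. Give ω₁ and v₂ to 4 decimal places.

heading to target = atan2(0−5, 5−5) = -1.5708
Δθ = wrap(-1.5708 − 0.7854) = -2.3562; ω₁ = Δθ/dt₁ = -1.5708
distance = √((5−5)² + (0−5)²) = 5.0000; v₂ = distance/dt₂ = 3.3333

ω₁ = -1.5708, v₂ = 3.3333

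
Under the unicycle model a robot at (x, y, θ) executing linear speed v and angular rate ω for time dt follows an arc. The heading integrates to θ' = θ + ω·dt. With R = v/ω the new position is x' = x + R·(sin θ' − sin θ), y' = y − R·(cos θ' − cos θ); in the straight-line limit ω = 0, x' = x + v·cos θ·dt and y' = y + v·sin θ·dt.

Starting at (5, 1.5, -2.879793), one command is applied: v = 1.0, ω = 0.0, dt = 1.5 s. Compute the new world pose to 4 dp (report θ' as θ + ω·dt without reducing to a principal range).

(3.5511, 1.1118, -2.8798)

θ' = -2.8798 + 0.0·1.5 = -2.8798
ω = 0 → straight: x' = 5 + 1.0·cos(-2.8798)·1.5 = 3.5511
y' = 1.5 + 1.0·sin(-2.8798)·1.5 = 1.1118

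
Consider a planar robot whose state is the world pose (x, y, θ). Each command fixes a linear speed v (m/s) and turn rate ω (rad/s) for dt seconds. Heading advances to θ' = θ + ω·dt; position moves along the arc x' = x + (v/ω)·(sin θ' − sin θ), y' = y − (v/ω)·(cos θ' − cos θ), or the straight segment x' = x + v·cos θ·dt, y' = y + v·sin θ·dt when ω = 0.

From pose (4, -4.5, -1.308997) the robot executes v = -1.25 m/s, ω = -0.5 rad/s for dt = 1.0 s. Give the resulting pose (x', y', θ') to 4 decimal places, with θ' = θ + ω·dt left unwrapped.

(3.9854, -3.2631, -1.8090)

θ' = -1.3090 + -0.5·1.0 = -1.8090
R = v/ω = -1.25/-0.5 = 2.5000
x' = 4 + 2.5000·(sin -1.8090 − sin -1.3090) = 3.9854
y' = -4.5 − 2.5000·(cos -1.8090 − cos -1.3090) = -3.2631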